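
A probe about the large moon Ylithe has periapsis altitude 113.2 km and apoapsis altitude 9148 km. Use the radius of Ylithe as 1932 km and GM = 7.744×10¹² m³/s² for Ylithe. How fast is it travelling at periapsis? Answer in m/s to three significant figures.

v ≈ 2530 m/s

r_p = 1932 + 113.2 = 2045.2 km = 2.0452×10⁶ m.
r_a = 1932 + 9148 = 11080 km = 1.1080×10⁷ m.
Semi-major axis a = (r_p + r_a)/2 = 6562.6 km = 6.563×10⁶ m.
Vis-viva: v² = μ(2/r − 1/a) = 7.744×10¹² × (9.779×10⁻⁷ − 1.524×10⁻⁷) = 6.393×10⁶ m²/s².
v = 2528 m/s.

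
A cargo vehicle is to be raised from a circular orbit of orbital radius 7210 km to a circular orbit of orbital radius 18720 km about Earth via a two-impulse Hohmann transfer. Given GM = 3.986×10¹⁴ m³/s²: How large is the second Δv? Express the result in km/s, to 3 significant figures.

Δv ≈ 1.17 km/s

r₁ = 7210 km = 7.210×10⁶ m.
r₂ = 18720 km = 1.872×10⁷ m.
Transfer ellipse a_t = (r₁ + r₂)/2 = 1.296×10⁷ m.
At r₁: circular v_c1 = √(μ/r₁) = 7435 m/s; transfer-perigee v_p = √[μ(2/r₁ − 1/a_t)] = 8934 m/s.
At r₂: circular v_c2 = √(μ/r₂) = 4614 m/s; transfer-apogee v_a = √[μ(2/r₂ − 1/a_t)] = 3441 m/s.
Δv₂ = v_c2 − v_a = 1173 m/s.
= 1.173 km/s.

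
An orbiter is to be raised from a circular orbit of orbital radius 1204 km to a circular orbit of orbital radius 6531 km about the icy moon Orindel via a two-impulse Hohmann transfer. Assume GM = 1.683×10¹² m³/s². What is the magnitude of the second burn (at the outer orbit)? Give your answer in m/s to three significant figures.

r₁ = 1204 km = 1.204×10⁶ m.
r₂ = 6531 km = 6.531×10⁶ m.
Transfer ellipse a_t = (r₁ + r₂)/2 = 3.868×10⁶ m.
At r₁: circular v_c1 = √(μ/r₁) = 1182 m/s; transfer-periapsis v_p = √[μ(2/r₁ − 1/a_t)] = 1536 m/s.
At r₂: circular v_c2 = √(μ/r₂) = 507.6 m/s; transfer-apoapsis v_a = √[μ(2/r₂ − 1/a_t)] = 283.2 m/s.
Δv₂ = v_c2 − v_a = 224.4 m/s.

Δv ≈ 224 m/s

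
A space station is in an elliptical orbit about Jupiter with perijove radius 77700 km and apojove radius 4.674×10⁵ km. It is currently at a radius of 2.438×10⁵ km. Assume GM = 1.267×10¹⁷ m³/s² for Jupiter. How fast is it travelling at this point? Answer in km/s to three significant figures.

v ≈ 24.0 km/s

Semi-major axis a = (r_p + r_a)/2 = 2.7255×10⁵ km = 2.726×10⁸ m.
Vis-viva: v² = μ(2/r − 1/a) = 1.267×10¹⁷ × (8.203×10⁻⁹ − 3.669×10⁻⁹) = 5.745×10⁸ m²/s².
v = 23970 m/s = 23.97 km/s.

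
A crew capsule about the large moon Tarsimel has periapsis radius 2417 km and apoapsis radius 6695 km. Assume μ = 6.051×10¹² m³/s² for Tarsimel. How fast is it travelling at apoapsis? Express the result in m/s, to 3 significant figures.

v ≈ 692 m/s

Semi-major axis a = (r_p + r_a)/2 = 4556.0 km = 4.556×10⁶ m.
Vis-viva: v² = μ(2/r − 1/a) = 6.051×10¹² × (2.987×10⁻⁷ − 2.195×10⁻⁷) = 4.795×10⁵ m²/s².
v = 692.4 m/s.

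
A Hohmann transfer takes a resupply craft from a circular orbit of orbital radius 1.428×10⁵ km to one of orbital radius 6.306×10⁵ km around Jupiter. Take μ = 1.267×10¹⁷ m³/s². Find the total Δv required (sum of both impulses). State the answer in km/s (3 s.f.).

Δv_total ≈ 13.8 km/s

r₁ = 1.428×10⁵ km = 1.428×10⁸ m.
r₂ = 6.306×10⁵ km = 6.306×10⁸ m.
Transfer ellipse a_t = (r₁ + r₂)/2 = 3.867×10⁸ m.
At r₁: circular v_c1 = √(μ/r₁) = 29790 m/s; transfer-perijove v_p = √[μ(2/r₁ − 1/a_t)] = 38040 m/s.
Δv₁ = v_p − v_c1 = 8251 m/s.
At r₂: circular v_c2 = √(μ/r₂) = 14170 m/s; transfer-apojove v_a = √[μ(2/r₂ − 1/a_t)] = 8614 m/s.
Δv₂ = v_c2 − v_a = 5561 m/s.
Total Δv = Δv₁ + Δv₂ = 13810 m/s = 13.81 km/s.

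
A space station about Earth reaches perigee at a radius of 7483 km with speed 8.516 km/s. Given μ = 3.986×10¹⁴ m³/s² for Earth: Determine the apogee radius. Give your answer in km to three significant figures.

r_p = 7.483×10⁶ m.
Specific energy ε = v²/2 − μ/r = -1.701×10⁷ J/kg, so a = −μ/(2ε) = 1.172×10⁷ m.
The apsides satisfy r_p + r_a = 2a, so the apogee radius is 2a − r_p = 1.596×10⁷ m = 15955 km.

apogee radius ≈ 16000 km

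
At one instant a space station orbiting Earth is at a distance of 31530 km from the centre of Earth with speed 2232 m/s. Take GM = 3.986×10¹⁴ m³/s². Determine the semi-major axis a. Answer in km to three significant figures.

a ≈ 19600 km

r = 3.153×10⁷ m.
Specific orbital energy ε = v²/2 − μ/r = (2232)²/2 − 3.986×10¹⁴/3.153×10⁷ = -1.015×10⁷ J/kg.
Since ε = −μ/(2a), a = −μ/(2ε) = 1.963×10⁷ m = 19634 km.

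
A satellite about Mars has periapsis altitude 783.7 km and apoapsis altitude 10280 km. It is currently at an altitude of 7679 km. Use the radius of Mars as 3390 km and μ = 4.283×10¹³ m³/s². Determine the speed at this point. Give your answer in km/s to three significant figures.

r_p = 3390 + 783.7 = 4173.7 km = 4.1737×10⁶ m.
r_a = 3390 + 10280 = 13670 km = 1.3670×10⁷ m.
r = 3390 + 7679 = 11069 km = 1.107×10⁷ m.
Semi-major axis a = (r_p + r_a)/2 = 8921.9 km = 8.922×10⁶ m.
Vis-viva: v² = μ(2/r − 1/a) = 4.283×10¹³ × (1.807×10⁻⁷ − 1.121×10⁻⁷) = 2.938×10⁶ m²/s².
v = 1714 m/s = 1.714 km/s.

v ≈ 1.71 km/s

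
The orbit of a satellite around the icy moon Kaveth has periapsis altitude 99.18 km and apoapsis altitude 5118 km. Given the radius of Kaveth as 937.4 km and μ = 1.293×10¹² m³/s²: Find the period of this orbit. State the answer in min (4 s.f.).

T ≈ 614.9 min

r_p = 937.4 + 99.18 = 1036.6 km = 1.0366×10⁶ m.
r_a = 937.4 + 5118 = 6055.4 km = 6.0554×10⁶ m.
Semi-major axis a = (r_p + r_a)/2 = (1036.6 + 6055.4)/2 = 3546.0 km = 3.546×10⁶ m.
By Kepler's third law T = 2π√(a³/μ) = 2π × 5.872×10³ = 3.690×10⁴ s.
= 614.9 min.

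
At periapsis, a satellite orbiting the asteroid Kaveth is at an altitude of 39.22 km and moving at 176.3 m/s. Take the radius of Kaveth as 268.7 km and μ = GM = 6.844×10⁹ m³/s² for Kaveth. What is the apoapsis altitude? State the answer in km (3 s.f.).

r_p = 268.7 + 39.22 = 307.92 km = 3.079×10⁵ m.
Specific energy ε = v²/2 − μ/r = -6.686×10³ J/kg, so a = −μ/(2ε) = 5.118×10⁵ m.
The apsides satisfy r_p + r_a = 2a, so the apoapsis radius is 2a − r_p = 7.158×10⁵ m = 715.76 km.
Apoapsis altitude = 715.76 − 268.7 = 447.06 km.

apoapsis altitude ≈ 447 km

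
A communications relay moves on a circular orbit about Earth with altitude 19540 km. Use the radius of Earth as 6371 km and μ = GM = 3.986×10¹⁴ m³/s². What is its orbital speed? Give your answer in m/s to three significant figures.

v ≈ 3920 m/s

r = 6371 + 19540 = 25911 km = 2.5911×10⁷ m.
For a circular orbit v = √(μ/r) = √(3.986×10¹⁴ / 2.591×10⁷) = √(1.538×10⁷) = 3922 m/s.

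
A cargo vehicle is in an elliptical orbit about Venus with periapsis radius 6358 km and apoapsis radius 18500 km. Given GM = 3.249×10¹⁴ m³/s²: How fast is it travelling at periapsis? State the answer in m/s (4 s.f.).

v ≈ 8721 m/s

Semi-major axis a = (r_p + r_a)/2 = 12429 km = 1.243×10⁷ m.
Vis-viva: v² = μ(2/r − 1/a) = 3.249×10¹⁴ × (3.146×10⁻⁷ − 8.046×10⁻⁸) = 7.606×10⁷ m²/s².
v = 8721 m/s.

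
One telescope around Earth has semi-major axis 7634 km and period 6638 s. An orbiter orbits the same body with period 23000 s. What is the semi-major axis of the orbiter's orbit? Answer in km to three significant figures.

a₂ ≈ 17500 km

Kepler's third law: a³ ∝ T², so a₂ = a₁ (T₂/T₁)^(2/3).
T₂/T₁ = 3.465, (T₂/T₁)^(2/3) = 2.290.
a₂ = 7634 × 2.290 = 17480 km.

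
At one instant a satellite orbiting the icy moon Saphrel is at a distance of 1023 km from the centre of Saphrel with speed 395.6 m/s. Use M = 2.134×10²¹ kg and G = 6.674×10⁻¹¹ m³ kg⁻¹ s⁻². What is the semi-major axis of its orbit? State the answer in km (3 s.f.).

μ = GM = 6.674×10⁻¹¹ × 2.134×10²¹ = 1.424×10¹¹ m³/s².
r = 1.023×10⁶ m.
Specific orbital energy ε = v²/2 − μ/r = (395.6)²/2 − 1.424×10¹¹/1.023×10⁶ = -6.097×10⁴ J/kg.
Since ε = −μ/(2a), a = −μ/(2ε) = 1.168×10⁶ m = 1168.0 km.

a ≈ 1170 km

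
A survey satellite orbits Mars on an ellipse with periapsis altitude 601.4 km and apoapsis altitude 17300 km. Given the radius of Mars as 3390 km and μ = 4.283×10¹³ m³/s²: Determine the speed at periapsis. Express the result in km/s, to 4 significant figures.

v ≈ 4.242 km/s

r_p = 3390 + 601.4 = 3991.4 km = 3.9914×10⁶ m.
r_a = 3390 + 17300 = 20690 km = 2.0690×10⁷ m.
Semi-major axis a = (r_p + r_a)/2 = 12341 km = 1.234×10⁷ m.
Vis-viva: v² = μ(2/r − 1/a) = 4.283×10¹³ × (5.011×10⁻⁷ − 8.103×10⁻⁸) = 1.799×10⁷ m²/s².
v = 4242 m/s = 4.242 km/s.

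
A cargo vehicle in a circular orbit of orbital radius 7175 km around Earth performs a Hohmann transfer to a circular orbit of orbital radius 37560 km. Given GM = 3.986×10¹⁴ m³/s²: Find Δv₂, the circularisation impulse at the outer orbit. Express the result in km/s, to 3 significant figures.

Δv ≈ 1.41 km/s

r₁ = 7175 km = 7.175×10⁶ m.
r₂ = 37560 km = 3.756×10⁷ m.
Transfer ellipse a_t = (r₁ + r₂)/2 = 2.237×10⁷ m.
At r₁: circular v_c1 = √(μ/r₁) = 7453 m/s; transfer-perigee v_p = √[μ(2/r₁ − 1/a_t)] = 9659 m/s.
At r₂: circular v_c2 = √(μ/r₂) = 3258 m/s; transfer-apogee v_a = √[μ(2/r₂ − 1/a_t)] = 1845 m/s.
Δv₂ = v_c2 − v_a = 1413 m/s.
= 1.413 km/s.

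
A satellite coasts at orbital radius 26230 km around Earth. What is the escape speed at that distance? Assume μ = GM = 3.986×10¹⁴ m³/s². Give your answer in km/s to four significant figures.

r = 26230 km = 2.623×10⁷ m.
Escape speed v_esc = √(2μ/r) = √(2 × 3.986×10¹⁴ / 2.623×10⁷) = √(3.039×10⁷) = 5513 m/s.
= 5.513 km/s.

v_esc ≈ 5.513 km/s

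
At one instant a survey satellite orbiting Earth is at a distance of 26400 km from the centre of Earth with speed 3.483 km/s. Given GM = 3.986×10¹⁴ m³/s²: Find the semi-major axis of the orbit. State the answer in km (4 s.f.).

a ≈ 22060 km

r = 2.640×10⁷ m.
Specific orbital energy ε = v²/2 − μ/r = (3483)²/2 − 3.986×10¹⁴/2.640×10⁷ = -9.033×10⁶ J/kg.
Since ε = −μ/(2a), a = −μ/(2ε) = 2.206×10⁷ m = 22064 km.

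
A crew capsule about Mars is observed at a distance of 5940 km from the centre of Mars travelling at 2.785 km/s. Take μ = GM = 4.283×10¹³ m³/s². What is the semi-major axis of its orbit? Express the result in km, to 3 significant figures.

r = 5.940×10⁶ m.
Specific orbital energy ε = v²/2 − μ/r = (2785)²/2 − 4.283×10¹³/5.940×10⁶ = -3.332×10⁶ J/kg.
Since ε = −μ/(2a), a = −μ/(2ε) = 6.426×10⁶ m = 6426.4 km.

a ≈ 6430 km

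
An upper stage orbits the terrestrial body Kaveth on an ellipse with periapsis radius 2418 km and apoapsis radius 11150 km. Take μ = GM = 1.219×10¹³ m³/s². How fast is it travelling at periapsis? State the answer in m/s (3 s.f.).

Semi-major axis a = (r_p + r_a)/2 = 6784.0 km = 6.784×10⁶ m.
Vis-viva: v² = μ(2/r − 1/a) = 1.219×10¹³ × (8.271×10⁻⁷ − 1.474×10⁻⁷) = 8.286×10⁶ m²/s².
v = 2879 m/s.

v ≈ 2880 m/s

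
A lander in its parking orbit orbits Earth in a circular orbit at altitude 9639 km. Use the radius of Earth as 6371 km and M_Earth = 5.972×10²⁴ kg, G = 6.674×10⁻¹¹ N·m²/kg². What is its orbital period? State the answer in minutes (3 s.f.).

T ≈ 336 minutes

μ = GM = 6.674×10⁻¹¹ × 5.972×10²⁴ = 3.986×10¹⁴ m³/s².
r = 6371 + 9639 = 16010 km = 1.6010×10⁷ m.
Kepler's third law: T = 2π√(r³/μ) = 2π√((1.601×10⁷)³ / 3.986×10¹⁴).
r³/μ = 1.030×10⁷ s², so T = 2π × 3.209×10³ = 2.016×10⁴ s.
Converting: 2.016×10⁴ s ÷ 60.00 = 336.0 minutes.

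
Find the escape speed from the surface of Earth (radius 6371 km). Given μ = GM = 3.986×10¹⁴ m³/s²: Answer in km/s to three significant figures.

r = R = 6.371×10⁶ m.
Escape speed v_esc = √(2μ/r) = √(2 × 3.986×10¹⁴ / 6.371×10⁶) = √(1.251×10⁸) = 11190 m/s.
= 11.19 km/s.

v_esc ≈ 11.2 km/s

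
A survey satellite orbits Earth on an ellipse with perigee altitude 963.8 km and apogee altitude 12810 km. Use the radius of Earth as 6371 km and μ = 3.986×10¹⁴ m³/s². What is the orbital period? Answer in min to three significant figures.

r_p = 6371 + 963.8 = 7334.8 km = 7.3348×10⁶ m.
r_a = 6371 + 12810 = 19181 km = 1.9181×10⁷ m.
Semi-major axis a = (r_p + r_a)/2 = (7334.8 + 19181)/2 = 13258 km = 1.326×10⁷ m.
By Kepler's third law T = 2π√(a³/μ) = 2π × 2.418×10³ = 1.519×10⁴ s.
= 253.2 min.

T ≈ 253 min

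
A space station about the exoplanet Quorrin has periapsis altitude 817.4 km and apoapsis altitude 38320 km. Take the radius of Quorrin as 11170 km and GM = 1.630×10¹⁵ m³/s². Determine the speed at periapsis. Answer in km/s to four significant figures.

r_p = 11170 + 817.4 = 11987 km = 1.1987×10⁷ m.
r_a = 11170 + 38320 = 49490 km = 4.9490×10⁷ m.
Semi-major axis a = (r_p + r_a)/2 = 30739 km = 3.074×10⁷ m.
Vis-viva: v² = μ(2/r − 1/a) = 1.630×10¹⁵ × (1.668×10⁻⁷ − 3.253×10⁻⁸) = 2.189×10⁸ m²/s².
v = 14800 m/s = 14.80 km/s.

v ≈ 14.80 km/s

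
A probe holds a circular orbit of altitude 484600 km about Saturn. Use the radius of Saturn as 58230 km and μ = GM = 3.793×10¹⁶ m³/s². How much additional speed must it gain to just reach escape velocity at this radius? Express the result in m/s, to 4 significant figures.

Δv ≈ 3462 m/s

r = 58230 + 484600 = 542830 km = 5.4283×10⁸ m.
Circular speed v_c = √(μ/r) = 8359 m/s.
Escape speed v_esc = √(2μ/r) = √2 × v_c = 11820 m/s.
Δv = v_esc − v_c = 3462 m/s.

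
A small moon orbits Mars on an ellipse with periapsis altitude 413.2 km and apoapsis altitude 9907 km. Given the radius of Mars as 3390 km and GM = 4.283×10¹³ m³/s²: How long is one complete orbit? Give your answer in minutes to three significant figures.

r_p = 3390 + 413.2 = 3803.2 km = 3.8032×10⁶ m.
r_a = 3390 + 9907 = 13297 km = 1.3297×10⁷ m.
Semi-major axis a = (r_p + r_a)/2 = (3803.2 + 13297)/2 = 8550.1 km = 8.550×10⁶ m.
By Kepler's third law T = 2π√(a³/μ) = 2π × 3.820×10³ = 2.400×10⁴ s.
= 400.0 minutes.

T ≈ 400 minutes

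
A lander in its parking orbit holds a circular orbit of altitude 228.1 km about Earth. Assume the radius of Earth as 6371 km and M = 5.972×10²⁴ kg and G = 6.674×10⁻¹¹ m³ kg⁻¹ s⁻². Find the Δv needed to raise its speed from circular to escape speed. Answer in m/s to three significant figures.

μ = GM = 6.674×10⁻¹¹ × 5.972×10²⁴ = 3.986×10¹⁴ m³/s².
r = 6371 + 228.1 = 6599.1 km = 6.5991×10⁶ m.
Circular speed v_c = √(μ/r) = 7772 m/s.
Escape speed v_esc = √(2μ/r) = √2 × v_c = 10990 m/s.
Δv = v_esc − v_c = 3219 m/s.

Δv ≈ 3220 m/s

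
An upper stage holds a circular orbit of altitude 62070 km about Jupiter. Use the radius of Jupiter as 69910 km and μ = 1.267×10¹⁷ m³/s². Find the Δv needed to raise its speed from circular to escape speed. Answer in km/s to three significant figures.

Δv ≈ 12.8 km/s

r = 69910 + 62070 = 131980 km = 1.3198×10⁸ m.
Circular speed v_c = √(μ/r) = 30980 m/s.
Escape speed v_esc = √(2μ/r) = √2 × v_c = 43820 m/s.
Δv = v_esc − v_c = 12830 m/s = 12.83 km/s.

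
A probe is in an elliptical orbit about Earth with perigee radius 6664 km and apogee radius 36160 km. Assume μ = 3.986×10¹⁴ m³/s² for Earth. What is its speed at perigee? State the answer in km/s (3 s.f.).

Semi-major axis a = (r_p + r_a)/2 = 21412 km = 2.141×10⁷ m.
Vis-viva: v² = μ(2/r − 1/a) = 3.986×10¹⁴ × (3.001×10⁻⁷ − 4.670×10⁻⁸) = 1.010×10⁸ m²/s².
v = 10050 m/s = 10.05 km/s.

v ≈ 10.1 km/s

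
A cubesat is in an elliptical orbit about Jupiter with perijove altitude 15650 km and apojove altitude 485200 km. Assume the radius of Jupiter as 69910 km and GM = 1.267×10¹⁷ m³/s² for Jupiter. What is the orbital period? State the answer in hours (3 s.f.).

r_p = 69910 + 15650 = 85560 km = 8.5560×10⁷ m.
r_a = 69910 + 485200 = 555110 km = 5.5511×10⁸ m.
Semi-major axis a = (r_p + r_a)/2 = (85560 + 5.5511×10⁵)/2 = 3.2034×10⁵ km = 3.203×10⁸ m.
By Kepler's third law T = 2π√(a³/μ) = 2π × 1.611×10⁴ = 1.012×10⁵ s.
= 28.11 hours.

T ≈ 28.1 hours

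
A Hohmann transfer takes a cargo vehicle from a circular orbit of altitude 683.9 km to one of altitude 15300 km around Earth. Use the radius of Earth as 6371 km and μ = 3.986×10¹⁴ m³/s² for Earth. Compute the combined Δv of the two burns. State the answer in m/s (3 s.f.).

Δv_total ≈ 3000 m/s

r₁ = 6371 + 683.9 = 7054.9 km = 7.0549×10⁶ m.
r₂ = 6371 + 15300 = 21671 km = 2.1671×10⁷ m.
Transfer ellipse a_t = (r₁ + r₂)/2 = 1.436×10⁷ m.
At r₁: circular v_c1 = √(μ/r₁) = 7517 m/s; transfer-perigee v_p = √[μ(2/r₁ − 1/a_t)] = 9233 m/s.
Δv₁ = v_p − v_c1 = 1716 m/s.
At r₂: circular v_c2 = √(μ/r₂) = 4289 m/s; transfer-apogee v_a = √[μ(2/r₂ − 1/a_t)] = 3006 m/s.
Δv₂ = v_c2 − v_a = 1283 m/s.
Total Δv = Δv₁ + Δv₂ = 2999 m/s.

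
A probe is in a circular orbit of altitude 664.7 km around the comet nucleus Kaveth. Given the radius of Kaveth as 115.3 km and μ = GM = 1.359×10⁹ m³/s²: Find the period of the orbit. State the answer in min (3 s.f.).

r = 115.3 + 664.7 = 780.00 km = 7.8000×10⁵ m.
Kepler's third law: T = 2π√(r³/μ) = 2π√((7.800×10⁵)³ / 1.359×10⁹).
r³/μ = 3.492×10⁸ s², so T = 2π × 1.869×10⁴ = 1.174×10⁵ s.
Converting: 1.174×10⁵ s ÷ 60.00 = 1957 min.

T ≈ 1960 min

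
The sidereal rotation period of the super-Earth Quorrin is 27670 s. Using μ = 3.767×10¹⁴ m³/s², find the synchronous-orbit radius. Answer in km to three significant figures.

r_sync ≈ 19400 km

A synchronous orbit has period T, so by Kepler's third law a = (μT²/4π²)^(1/3).
μT²/4π² = 3.767×10¹⁴ × (2.767×10⁴)² / 39.48 = 7.306×10²¹ m³.
a = 1.940×10⁷ m = 19404 km.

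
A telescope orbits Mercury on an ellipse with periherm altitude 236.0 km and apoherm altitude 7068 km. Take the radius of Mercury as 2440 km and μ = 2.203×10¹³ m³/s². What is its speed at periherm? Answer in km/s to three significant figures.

v ≈ 3.58 km/s

r_p = 2440 + 236.0 = 2676.0 km = 2.6760×10⁶ m.
r_a = 2440 + 7068 = 9508.0 km = 9.5080×10⁶ m.
Semi-major axis a = (r_p + r_a)/2 = 6092.0 km = 6.092×10⁶ m.
Vis-viva: v² = μ(2/r − 1/a) = 2.203×10¹³ × (7.474×10⁻⁷ − 1.641×10⁻⁷) = 1.285×10⁷ m²/s².
v = 3585 m/s = 3.585 km/s.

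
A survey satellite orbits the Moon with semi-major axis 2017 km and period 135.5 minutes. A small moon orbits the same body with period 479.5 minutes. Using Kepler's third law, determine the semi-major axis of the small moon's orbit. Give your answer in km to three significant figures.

a₂ ≈ 4680 km

Kepler's third law: a³ ∝ T², so a₂ = a₁ (T₂/T₁)^(2/3).
T₂/T₁ = 3.539, (T₂/T₁)^(2/3) = 2.322.
a₂ = 2017 × 2.322 = 4684 km.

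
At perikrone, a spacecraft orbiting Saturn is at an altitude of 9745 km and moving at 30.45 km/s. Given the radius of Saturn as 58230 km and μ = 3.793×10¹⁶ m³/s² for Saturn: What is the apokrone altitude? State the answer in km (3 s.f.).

r_p = 58230 + 9745 = 67975 km = 6.798×10⁷ m.
Specific energy ε = v²/2 − μ/r = -9.440×10⁷ J/kg, so a = −μ/(2ε) = 2.009×10⁸ m.
The apsides satisfy r_p + r_a = 2a, so the apokrone radius is 2a − r_p = 3.338×10⁸ m = 3.3383×10⁵ km.
Apokrone altitude = 3.3383×10⁵ − 58230 = 2.7560×10⁵ km.

apokrone altitude ≈ 2.76×10⁵ km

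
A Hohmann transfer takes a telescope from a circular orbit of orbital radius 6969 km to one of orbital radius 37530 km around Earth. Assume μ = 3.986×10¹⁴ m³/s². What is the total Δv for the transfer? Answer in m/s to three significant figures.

Δv_total ≈ 3690 m/s

r₁ = 6969 km = 6.969×10⁶ m.
r₂ = 37530 km = 3.753×10⁷ m.
Transfer ellipse a_t = (r₁ + r₂)/2 = 2.225×10⁷ m.
At r₁: circular v_c1 = √(μ/r₁) = 7563 m/s; transfer-perigee v_p = √[μ(2/r₁ − 1/a_t)] = 9822 m/s.
Δv₁ = v_p − v_c1 = 2259 m/s.
At r₂: circular v_c2 = √(μ/r₂) = 3259 m/s; transfer-apogee v_a = √[μ(2/r₂ − 1/a_t)] = 1824 m/s.
Δv₂ = v_c2 − v_a = 1435 m/s.
Total Δv = Δv₁ + Δv₂ = 3695 m/s.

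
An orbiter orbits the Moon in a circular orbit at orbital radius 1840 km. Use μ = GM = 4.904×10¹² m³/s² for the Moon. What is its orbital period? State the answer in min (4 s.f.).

r = 1840 km = 1.840×10⁶ m.
Kepler's third law: T = 2π√(r³/μ) = 2π√((1.840×10⁶)³ / 4.904×10¹²).
r³/μ = 1.270×10⁶ s², so T = 2π × 1.127×10³ = 7.082×10³ s.
Converting: 7.082×10³ s ÷ 60.00 = 118.0 min.

T ≈ 118.0 min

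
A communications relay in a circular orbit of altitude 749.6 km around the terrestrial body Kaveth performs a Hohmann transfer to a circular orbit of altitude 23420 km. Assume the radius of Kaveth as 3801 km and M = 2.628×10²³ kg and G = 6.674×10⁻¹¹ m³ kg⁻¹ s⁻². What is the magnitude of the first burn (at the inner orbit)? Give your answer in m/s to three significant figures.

μ = GM = 6.674×10⁻¹¹ × 2.628×10²³ = 1.754×10¹³ m³/s².
r₁ = 3801 + 749.6 = 4550.6 km = 4.5506×10⁶ m.
r₂ = 3801 + 23420 = 27221 km = 2.7221×10⁷ m.
Transfer ellipse a_t = (r₁ + r₂)/2 = 1.589×10⁷ m.
At r₁: circular v_c1 = √(μ/r₁) = 1963 m/s; transfer-periapsis v_p = √[μ(2/r₁ − 1/a_t)] = 2570 m/s.
Δv₁ = v_p − v_c1 = 606.7 m/s.

Δv ≈ 607 m/s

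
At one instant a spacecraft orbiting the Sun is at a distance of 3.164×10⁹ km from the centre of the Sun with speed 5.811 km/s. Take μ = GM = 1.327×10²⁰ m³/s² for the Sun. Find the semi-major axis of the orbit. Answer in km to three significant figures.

r = 3.164×10¹² m.
Specific orbital energy ε = v²/2 − μ/r = (5811)²/2 − 1.327×10²⁰/3.164×10¹² = -2.506×10⁷ J/kg.
Since ε = −μ/(2a), a = −μ/(2ε) = 2.648×10¹² m = 2.6480×10⁹ km.

a ≈ 2.65×10⁹ km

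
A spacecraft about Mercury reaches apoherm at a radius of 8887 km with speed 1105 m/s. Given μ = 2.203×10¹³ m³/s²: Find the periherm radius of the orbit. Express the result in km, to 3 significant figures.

r_a = 8.887×10⁶ m.
Specific energy ε = v²/2 − μ/r = -1.868×10⁶ J/kg, so a = −μ/(2ε) = 5.895×10⁶ m.
The apsides satisfy r_p + r_a = 2a, so the periherm radius is 2a − r_a = 2.904×10⁶ m = 2903.9 km.

periherm radius ≈ 2900 km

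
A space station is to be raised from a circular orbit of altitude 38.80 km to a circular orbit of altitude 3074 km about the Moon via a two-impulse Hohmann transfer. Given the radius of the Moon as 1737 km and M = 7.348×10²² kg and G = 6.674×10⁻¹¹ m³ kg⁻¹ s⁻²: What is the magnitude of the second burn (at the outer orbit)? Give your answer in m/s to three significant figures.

μ = GM = 6.674×10⁻¹¹ × 7.348×10²² = 4.904×10¹² m³/s².
r₁ = 1737 + 38.80 = 1775.8 km = 1.7758×10⁶ m.
r₂ = 1737 + 3074 = 4811.0 km = 4.8110×10⁶ m.
Transfer ellipse a_t = (r₁ + r₂)/2 = 3.293×10⁶ m.
At r₁: circular v_c1 = √(μ/r₁) = 1662 m/s; transfer-perilune v_p = √[μ(2/r₁ − 1/a_t)] = 2009 m/s.
At r₂: circular v_c2 = √(μ/r₂) = 1010 m/s; transfer-apolune v_a = √[μ(2/r₂ − 1/a_t)] = 741.4 m/s.
Δv₂ = v_c2 − v_a = 268.3 m/s.

Δv ≈ 268 m/s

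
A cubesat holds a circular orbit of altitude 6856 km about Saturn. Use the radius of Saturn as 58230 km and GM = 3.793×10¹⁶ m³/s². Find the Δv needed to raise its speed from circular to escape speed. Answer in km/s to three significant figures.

r = 58230 + 6856 = 65086 km = 6.5086×10⁷ m.
Circular speed v_c = √(μ/r) = 24140 m/s.
Escape speed v_esc = √(2μ/r) = √2 × v_c = 34140 m/s.
Δv = v_esc − v_c = 9999 m/s = 9.999 km/s.

Δv ≈ 10.0 km/s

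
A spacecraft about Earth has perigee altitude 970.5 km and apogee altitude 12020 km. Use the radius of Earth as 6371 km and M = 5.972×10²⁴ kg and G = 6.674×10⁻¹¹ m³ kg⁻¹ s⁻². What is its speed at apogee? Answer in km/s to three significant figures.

v ≈ 3.52 km/s

μ = GM = 6.674×10⁻¹¹ × 5.972×10²⁴ = 3.986×10¹⁴ m³/s².
r_p = 6371 + 970.5 = 7341.5 km = 7.3415×10⁶ m.
r_a = 6371 + 12020 = 18391 km = 1.8391×10⁷ m.
Semi-major axis a = (r_p + r_a)/2 = 12866 km = 1.287×10⁷ m.
Vis-viva: v² = μ(2/r − 1/a) = 3.986×10¹⁴ × (1.087×10⁻⁷ − 7.772×10⁻⁸) = 1.237×10⁷ m²/s².
v = 3517 m/s = 3.517 km/s.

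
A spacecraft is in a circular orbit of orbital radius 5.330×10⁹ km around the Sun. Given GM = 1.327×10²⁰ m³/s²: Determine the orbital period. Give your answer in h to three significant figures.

r = 5.330×10⁹ km = 5.330×10¹² m.
Kepler's third law: T = 2π√(r³/μ) = 2π√((5.330×10¹²)³ / 1.327×10²⁰).
r³/μ = 1.141×10¹⁸ s², so T = 2π × 1.068×10⁹ = 6.712×10⁹ s.
Converting: 6.712×10⁹ s ÷ 3600 = 1.864×10⁶ h.

T ≈ 1860000 h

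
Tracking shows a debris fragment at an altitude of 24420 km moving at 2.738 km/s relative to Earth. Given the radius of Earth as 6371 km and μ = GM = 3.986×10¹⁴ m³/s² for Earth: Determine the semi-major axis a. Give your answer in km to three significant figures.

r = 6371 + 24420 = 30791 km = 3.079×10⁷ m.
Specific orbital energy ε = v²/2 − μ/r = (2738)²/2 − 3.986×10¹⁴/3.079×10⁷ = -9.197×10⁶ J/kg.
Since ε = −μ/(2a), a = −μ/(2ε) = 2.167×10⁷ m = 21670 km.

a ≈ 21700 km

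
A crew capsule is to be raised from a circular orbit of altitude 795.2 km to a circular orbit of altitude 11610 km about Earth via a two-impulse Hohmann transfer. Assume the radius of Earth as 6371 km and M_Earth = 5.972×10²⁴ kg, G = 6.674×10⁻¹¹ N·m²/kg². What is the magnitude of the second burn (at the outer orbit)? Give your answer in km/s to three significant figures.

Δv ≈ 1.15 km/s

μ = GM = 6.674×10⁻¹¹ × 5.972×10²⁴ = 3.986×10¹⁴ m³/s².
r₁ = 6371 + 795.2 = 7166.2 km = 7.1662×10⁶ m.
r₂ = 6371 + 11610 = 17981 km = 1.7981×10⁷ m.
Transfer ellipse a_t = (r₁ + r₂)/2 = 1.257×10⁷ m.
At r₁: circular v_c1 = √(μ/r₁) = 7458 m/s; transfer-perigee v_p = √[μ(2/r₁ − 1/a_t)] = 8918 m/s.
At r₂: circular v_c2 = √(μ/r₂) = 4708 m/s; transfer-apogee v_a = √[μ(2/r₂ − 1/a_t)] = 3554 m/s.
Δv₂ = v_c2 − v_a = 1154 m/s.
= 1.154 km/s.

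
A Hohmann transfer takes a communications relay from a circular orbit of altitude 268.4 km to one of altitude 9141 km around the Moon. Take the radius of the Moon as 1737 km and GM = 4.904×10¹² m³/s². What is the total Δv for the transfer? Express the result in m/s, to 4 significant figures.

Δv_total ≈ 765.1 m/s

r₁ = 1737 + 268.4 = 2005.4 km = 2.0054×10⁶ m.
r₂ = 1737 + 9141 = 10878 km = 1.0878×10⁷ m.
Transfer ellipse a_t = (r₁ + r₂)/2 = 6.442×10⁶ m.
At r₁: circular v_c1 = √(μ/r₁) = 1564 m/s; transfer-perilune v_p = √[μ(2/r₁ − 1/a_t)] = 2032 m/s.
Δv₁ = v_p − v_c1 = 468.3 m/s.
At r₂: circular v_c2 = √(μ/r₂) = 671.4 m/s; transfer-apolune v_a = √[μ(2/r₂ − 1/a_t)] = 374.6 m/s.
Δv₂ = v_c2 − v_a = 296.8 m/s.
Total Δv = Δv₁ + Δv₂ = 765.1 m/s.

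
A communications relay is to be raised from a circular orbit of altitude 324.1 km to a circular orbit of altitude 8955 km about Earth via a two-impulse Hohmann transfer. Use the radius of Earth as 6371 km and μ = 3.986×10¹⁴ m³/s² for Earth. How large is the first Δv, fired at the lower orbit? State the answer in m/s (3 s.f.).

r₁ = 6371 + 324.1 = 6695.1 km = 6.6951×10⁶ m.
r₂ = 6371 + 8955 = 15326 km = 1.5326×10⁷ m.
Transfer ellipse a_t = (r₁ + r₂)/2 = 1.101×10⁷ m.
At r₁: circular v_c1 = √(μ/r₁) = 7716 m/s; transfer-perigee v_p = √[μ(2/r₁ − 1/a_t)] = 9103 m/s.
Δv₁ = v_p − v_c1 = 1387 m/s.

Δv ≈ 1390 m/s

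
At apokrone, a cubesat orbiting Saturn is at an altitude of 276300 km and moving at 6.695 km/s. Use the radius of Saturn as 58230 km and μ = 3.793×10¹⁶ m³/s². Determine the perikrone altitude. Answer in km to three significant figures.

perikrone altitude ≈ 24200 km

r_a = 58230 + 276300 = 3.3453×10⁵ km = 3.345×10⁸ m.
Specific energy ε = v²/2 − μ/r = -9.097×10⁷ J/kg, so a = −μ/(2ε) = 2.085×10⁸ m.
The apsides satisfy r_p + r_a = 2a, so the perikrone radius is 2a − r_a = 8.241×10⁷ m = 82414 km.
Perikrone altitude = 82414 − 58230 = 24184 km.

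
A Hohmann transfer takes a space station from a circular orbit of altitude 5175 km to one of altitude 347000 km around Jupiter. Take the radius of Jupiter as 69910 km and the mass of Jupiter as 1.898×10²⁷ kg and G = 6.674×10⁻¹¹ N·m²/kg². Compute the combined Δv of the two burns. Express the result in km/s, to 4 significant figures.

Δv_total ≈ 20.20 km/s

μ = GM = 6.674×10⁻¹¹ × 1.898×10²⁷ = 1.267×10¹⁷ m³/s².
r₁ = 69910 + 5175 = 75085 km = 7.5085×10⁷ m.
r₂ = 69910 + 347000 = 416910 km = 4.1691×10⁸ m.
Transfer ellipse a_t = (r₁ + r₂)/2 = 2.460×10⁸ m.
At r₁: circular v_c1 = √(μ/r₁) = 41070 m/s; transfer-perijove v_p = √[μ(2/r₁ − 1/a_t)] = 53470 m/s.
Δv₁ = v_p − v_c1 = 12400 m/s.
At r₂: circular v_c2 = √(μ/r₂) = 17430 m/s; transfer-apojove v_a = √[μ(2/r₂ − 1/a_t)] = 9630 m/s.
Δv₂ = v_c2 − v_a = 7801 m/s.
Total Δv = Δv₁ + Δv₂ = 20200 m/s = 20.20 km/s.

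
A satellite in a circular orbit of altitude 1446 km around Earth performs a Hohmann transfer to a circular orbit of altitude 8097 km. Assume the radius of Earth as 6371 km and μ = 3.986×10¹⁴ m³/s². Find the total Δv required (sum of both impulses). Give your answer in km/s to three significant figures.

r₁ = 6371 + 1446 = 7817.0 km = 7.8170×10⁶ m.
r₂ = 6371 + 8097 = 14468 km = 1.4468×10⁷ m.
Transfer ellipse a_t = (r₁ + r₂)/2 = 1.114×10⁷ m.
At r₁: circular v_c1 = √(μ/r₁) = 7141 m/s; transfer-perigee v_p = √[μ(2/r₁ − 1/a_t)] = 8137 m/s.
Δv₁ = v_p − v_c1 = 996.1 m/s.
At r₂: circular v_c2 = √(μ/r₂) = 5249 m/s; transfer-apogee v_a = √[μ(2/r₂ − 1/a_t)] = 4396 m/s.
Δv₂ = v_c2 − v_a = 852.5 m/s.
Total Δv = Δv₁ + Δv₂ = 1849 m/s = 1.849 km/s.

Δv_total ≈ 1.85 km/s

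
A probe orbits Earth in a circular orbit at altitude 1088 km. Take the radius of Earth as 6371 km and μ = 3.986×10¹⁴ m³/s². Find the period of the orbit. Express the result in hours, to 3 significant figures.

T ≈ 1.78 hours

r = 6371 + 1088 = 7459.0 km = 7.4590×10⁶ m.
Kepler's third law: T = 2π√(r³/μ) = 2π√((7.459×10⁶)³ / 3.986×10¹⁴).
r³/μ = 1.041×10⁶ s², so T = 2π × 1.020×10³ = 6.411×10³ s.
Converting: 6.411×10³ s ÷ 3600 = 1.781 hours.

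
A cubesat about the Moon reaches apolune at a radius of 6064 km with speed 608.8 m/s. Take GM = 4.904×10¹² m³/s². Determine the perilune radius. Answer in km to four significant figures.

r_a = 6.064×10⁶ m.
Specific energy ε = v²/2 − μ/r = -6.234×10⁵ J/kg, so a = −μ/(2ε) = 3.933×10⁶ m.
The apsides satisfy r_p + r_a = 2a, so the perilune radius is 2a − r_a = 1.803×10⁶ m = 1802.7 km.

perilune radius ≈ 1803 km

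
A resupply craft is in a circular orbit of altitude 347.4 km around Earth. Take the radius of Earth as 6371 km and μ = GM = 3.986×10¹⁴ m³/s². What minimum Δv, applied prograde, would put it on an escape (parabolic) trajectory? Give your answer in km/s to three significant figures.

Δv ≈ 3.19 km/s

r = 6371 + 347.4 = 6718.4 km = 6.7184×10⁶ m.
Circular speed v_c = √(μ/r) = 7703 m/s.
Escape speed v_esc = √(2μ/r) = √2 × v_c = 10890 m/s.
Δv = v_esc − v_c = 3191 m/s = 3.191 km/s.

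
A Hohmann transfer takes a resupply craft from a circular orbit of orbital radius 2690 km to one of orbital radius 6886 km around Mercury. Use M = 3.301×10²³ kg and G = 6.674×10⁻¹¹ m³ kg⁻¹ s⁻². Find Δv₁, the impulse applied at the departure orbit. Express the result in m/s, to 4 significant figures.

μ = GM = 6.674×10⁻¹¹ × 3.301×10²³ = 2.203×10¹³ m³/s².
r₁ = 2690 km = 2.690×10⁶ m.
r₂ = 6886 km = 6.886×10⁶ m.
Transfer ellipse a_t = (r₁ + r₂)/2 = 4.788×10⁶ m.
At r₁: circular v_c1 = √(μ/r₁) = 2862 m/s; transfer-periherm v_p = √[μ(2/r₁ − 1/a_t)] = 3432 m/s.
Δv₁ = v_p − v_c1 = 570.2 m/s.

Δv ≈ 570.2 m/s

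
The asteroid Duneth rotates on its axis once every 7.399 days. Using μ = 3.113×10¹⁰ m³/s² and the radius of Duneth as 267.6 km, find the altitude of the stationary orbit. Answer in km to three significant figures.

h_sync ≈ 6590 km

T = 7.399 days = 6.393×10⁵ s.
A synchronous orbit has period T, so by Kepler's third law a = (μT²/4π²)^(1/3).
μT²/4π² = 3.113×10¹⁰ × (6.393×10⁵)² / 39.48 = 3.222×10²⁰ m³.
a = 6.856×10⁶ m = 6855.9 km.
Altitude h = a − R = 6855.9 − 267.6 = 6588.3 km.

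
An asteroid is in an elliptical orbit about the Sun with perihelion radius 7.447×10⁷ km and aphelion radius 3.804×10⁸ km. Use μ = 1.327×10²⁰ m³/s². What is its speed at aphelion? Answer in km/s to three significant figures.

v ≈ 10.7 km/s

Semi-major axis a = (r_p + r_a)/2 = 2.2744×10⁸ km = 2.274×10¹¹ m.
Vis-viva: v² = μ(2/r − 1/a) = 1.327×10²⁰ × (5.258×10⁻¹² − 4.397×10⁻¹²) = 1.142×10⁸ m²/s².
v = 10690 m/s = 10.69 km/s.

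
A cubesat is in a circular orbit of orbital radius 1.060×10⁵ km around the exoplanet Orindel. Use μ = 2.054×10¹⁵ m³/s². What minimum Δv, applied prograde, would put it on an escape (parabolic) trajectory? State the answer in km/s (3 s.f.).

Δv ≈ 1.82 km/s

r = 1.060×10⁵ km = 1.060×10⁸ m.
Circular speed v_c = √(μ/r) = 4402 m/s.
Escape speed v_esc = √(2μ/r) = √2 × v_c = 6225 m/s.
Δv = v_esc − v_c = 1823 m/s = 1.823 km/s.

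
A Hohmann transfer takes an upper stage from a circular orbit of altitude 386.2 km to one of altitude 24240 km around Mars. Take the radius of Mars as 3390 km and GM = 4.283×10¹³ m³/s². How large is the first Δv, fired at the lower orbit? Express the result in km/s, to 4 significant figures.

Δv ≈ 1.099 km/s

r₁ = 3390 + 386.2 = 3776.2 km = 3.7762×10⁶ m.
r₂ = 3390 + 24240 = 27630 km = 2.7630×10⁷ m.
Transfer ellipse a_t = (r₁ + r₂)/2 = 1.570×10⁷ m.
At r₁: circular v_c1 = √(μ/r₁) = 3368 m/s; transfer-periapsis v_p = √[μ(2/r₁ − 1/a_t)] = 4467 m/s.
Δv₁ = v_p − v_c1 = 1099 m/s.
= 1.099 km/s.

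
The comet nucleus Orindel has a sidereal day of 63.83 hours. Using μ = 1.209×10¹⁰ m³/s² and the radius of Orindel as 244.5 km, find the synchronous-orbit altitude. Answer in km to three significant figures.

T = 63.83 hours = 2.298×10⁵ s.
A synchronous orbit has period T, so by Kepler's third law a = (μT²/4π²)^(1/3).
μT²/4π² = 1.209×10¹⁰ × (2.298×10⁵)² / 39.48 = 1.617×10¹⁹ m³.
a = 2.529×10⁶ m = 2528.8 km.
Altitude h = a − R = 2528.8 − 244.5 = 2284.3 km.

h_sync ≈ 2280 km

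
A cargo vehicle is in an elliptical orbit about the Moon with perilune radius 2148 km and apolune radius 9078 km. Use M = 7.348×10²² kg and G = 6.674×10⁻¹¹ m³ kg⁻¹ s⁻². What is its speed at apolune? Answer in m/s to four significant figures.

v ≈ 454.7 m/s

μ = GM = 6.674×10⁻¹¹ × 7.348×10²² = 4.904×10¹² m³/s².
Semi-major axis a = (r_p + r_a)/2 = 5613.0 km = 5.613×10⁶ m.
Vis-viva: v² = μ(2/r − 1/a) = 4.904×10¹² × (2.203×10⁻⁷ − 1.782×10⁻⁷) = 2.067×10⁵ m²/s².
v = 454.7 m/s.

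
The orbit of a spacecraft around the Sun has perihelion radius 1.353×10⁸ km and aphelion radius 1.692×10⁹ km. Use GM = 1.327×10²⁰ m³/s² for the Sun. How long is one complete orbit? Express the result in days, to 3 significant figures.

Semi-major axis a = (r_p + r_a)/2 = (1.3530×10⁸ + 1.6920×10⁹)/2 = 9.1365×10⁸ km = 9.136×10¹¹ m.
By Kepler's third law T = 2π√(a³/μ) = 2π × 7.581×10⁷ = 4.763×10⁸ s.
= 5513 days.

T ≈ 5510 days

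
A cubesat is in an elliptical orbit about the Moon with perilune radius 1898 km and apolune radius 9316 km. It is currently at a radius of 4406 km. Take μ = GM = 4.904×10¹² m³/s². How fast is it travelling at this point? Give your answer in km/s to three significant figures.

v ≈ 1.16 km/s

Semi-major axis a = (r_p + r_a)/2 = 5607.0 km = 5.607×10⁶ m.
Vis-viva: v² = μ(2/r − 1/a) = 4.904×10¹² × (4.539×10⁻⁷ − 1.783×10⁻⁷) = 1.351×10⁶ m²/s².
v = 1163 m/s = 1.163 km/s.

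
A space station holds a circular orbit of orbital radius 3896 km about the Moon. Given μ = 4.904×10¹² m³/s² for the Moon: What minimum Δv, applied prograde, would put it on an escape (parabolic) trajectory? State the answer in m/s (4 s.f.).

r = 3896 km = 3.896×10⁶ m.
Circular speed v_c = √(μ/r) = 1122 m/s.
Escape speed v_esc = √(2μ/r) = √2 × v_c = 1587 m/s.
Δv = v_esc − v_c = 464.7 m/s.

Δv ≈ 464.7 m/s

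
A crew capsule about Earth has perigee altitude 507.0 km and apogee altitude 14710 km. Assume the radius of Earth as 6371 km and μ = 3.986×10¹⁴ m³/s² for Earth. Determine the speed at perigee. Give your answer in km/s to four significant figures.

v ≈ 9.348 km/s

r_p = 6371 + 507.0 = 6878.0 km = 6.8780×10⁶ m.
r_a = 6371 + 14710 = 21081 km = 2.1081×10⁷ m.
Semi-major axis a = (r_p + r_a)/2 = 13980 km = 1.398×10⁷ m.
Vis-viva: v² = μ(2/r − 1/a) = 3.986×10¹⁴ × (2.908×10⁻⁷ − 7.153×10⁻⁸) = 8.739×10⁷ m²/s².
v = 9348 m/s = 9.348 km/s.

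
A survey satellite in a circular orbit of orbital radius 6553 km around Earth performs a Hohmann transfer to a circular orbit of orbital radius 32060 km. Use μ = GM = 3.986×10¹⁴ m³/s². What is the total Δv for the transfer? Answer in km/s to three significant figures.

r₁ = 6553 km = 6.553×10⁶ m.
r₂ = 32060 km = 3.206×10⁷ m.
Transfer ellipse a_t = (r₁ + r₂)/2 = 1.931×10⁷ m.
At r₁: circular v_c1 = √(μ/r₁) = 7799 m/s; transfer-perigee v_p = √[μ(2/r₁ − 1/a_t)] = 10050 m/s.
Δv₁ = v_p − v_c1 = 2251 m/s.
At r₂: circular v_c2 = √(μ/r₂) = 3526 m/s; transfer-apogee v_a = √[μ(2/r₂ − 1/a_t)] = 2054 m/s.
Δv₂ = v_c2 − v_a = 1472 m/s.
Total Δv = Δv₁ + Δv₂ = 3723 m/s = 3.723 km/s.

Δv_total ≈ 3.72 km/s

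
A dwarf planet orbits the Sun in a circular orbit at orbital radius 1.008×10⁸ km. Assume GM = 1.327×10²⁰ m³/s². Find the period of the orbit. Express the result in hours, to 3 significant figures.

T ≈ 4850 hours

r = 1.008×10⁸ km = 1.008×10¹¹ m.
Kepler's third law: T = 2π√(r³/μ) = 2π√((1.008×10¹¹)³ / 1.327×10²⁰).
r³/μ = 7.718×10¹² s², so T = 2π × 2.778×10⁶ = 1.746×10⁷ s.
Converting: 1.746×10⁷ s ÷ 3600 = 4849 hours.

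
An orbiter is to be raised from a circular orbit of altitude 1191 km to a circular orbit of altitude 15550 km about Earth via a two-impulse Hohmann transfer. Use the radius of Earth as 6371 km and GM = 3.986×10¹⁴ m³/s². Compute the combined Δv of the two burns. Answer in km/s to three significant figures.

r₁ = 6371 + 1191 = 7562.0 km = 7.5620×10⁶ m.
r₂ = 6371 + 15550 = 21921 km = 2.1921×10⁷ m.
Transfer ellipse a_t = (r₁ + r₂)/2 = 1.474×10⁷ m.
At r₁: circular v_c1 = √(μ/r₁) = 7260 m/s; transfer-perigee v_p = √[μ(2/r₁ − 1/a_t)] = 8853 m/s.
Δv₁ = v_p − v_c1 = 1593 m/s.
At r₂: circular v_c2 = √(μ/r₂) = 4264 m/s; transfer-apogee v_a = √[μ(2/r₂ − 1/a_t)] = 3054 m/s.
Δv₂ = v_c2 − v_a = 1210 m/s.
Total Δv = Δv₁ + Δv₂ = 2803 m/s = 2.803 km/s.

Δv_total ≈ 2.80 km/s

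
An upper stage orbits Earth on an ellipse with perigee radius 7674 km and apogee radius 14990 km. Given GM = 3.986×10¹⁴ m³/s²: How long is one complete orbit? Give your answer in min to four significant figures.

T ≈ 200.1 min

Semi-major axis a = (r_p + r_a)/2 = (7674.0 + 14990)/2 = 11332 km = 1.133×10⁷ m.
By Kepler's third law T = 2π√(a³/μ) = 2π × 1.911×10³ = 1.201×10⁴ s.
= 200.1 min.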